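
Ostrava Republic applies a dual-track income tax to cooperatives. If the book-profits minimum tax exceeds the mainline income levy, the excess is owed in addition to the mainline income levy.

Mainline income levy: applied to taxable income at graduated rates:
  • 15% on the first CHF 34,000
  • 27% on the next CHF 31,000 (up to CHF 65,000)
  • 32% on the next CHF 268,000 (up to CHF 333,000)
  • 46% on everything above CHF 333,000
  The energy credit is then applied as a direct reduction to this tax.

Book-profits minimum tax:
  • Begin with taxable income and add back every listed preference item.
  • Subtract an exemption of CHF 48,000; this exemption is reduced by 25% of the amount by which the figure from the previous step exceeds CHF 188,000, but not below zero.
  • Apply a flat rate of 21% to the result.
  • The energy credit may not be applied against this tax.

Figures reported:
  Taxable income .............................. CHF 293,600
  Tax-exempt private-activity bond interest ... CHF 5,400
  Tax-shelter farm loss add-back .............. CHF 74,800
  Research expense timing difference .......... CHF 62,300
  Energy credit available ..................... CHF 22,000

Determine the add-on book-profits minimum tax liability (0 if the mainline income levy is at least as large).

CHF 26,959

Mainline income levy:
  CHF 34,000 × 15% = CHF 5,100
  CHF 31,000 × 27% = CHF 8,370
  CHF 228,600 × 32% = CHF 73,152
  → CHF 86,622
  Less energy credit CHF 22,000 → CHF 64,622

Book-profits minimum tax:
  Adjusted income: CHF 293,600 + CHF 5,400 + CHF 74,800 + CHF 62,300 = CHF 436,100
  Exemption: 25% × (CHF 436,100 − CHF 188,000) = CHF 62,025 ≥ CHF 48,000, so the exemption is fully phased out
  Base: CHF 436,100 − CHF 0 = CHF 436,100
  CHF 436,100 × 21% = CHF 91,581

Excess of book-profits minimum tax over mainline income levy: CHF 91,581 − CHF 64,622 = CHF 26,959.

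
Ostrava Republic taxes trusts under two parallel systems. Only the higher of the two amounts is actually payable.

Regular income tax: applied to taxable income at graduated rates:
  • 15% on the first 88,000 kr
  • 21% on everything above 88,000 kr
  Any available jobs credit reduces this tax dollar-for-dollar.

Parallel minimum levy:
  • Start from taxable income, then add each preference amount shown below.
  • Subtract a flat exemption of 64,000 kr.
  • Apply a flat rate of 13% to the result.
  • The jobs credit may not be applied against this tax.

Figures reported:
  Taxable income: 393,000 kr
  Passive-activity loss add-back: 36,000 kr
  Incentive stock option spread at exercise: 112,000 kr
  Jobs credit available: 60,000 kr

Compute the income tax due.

62,010 kr

Parallel minimum levy:
  Adjusted income: 393,000 kr + 36,000 kr + 112,000 kr = 541,000 kr
  Less exemption 64,000 kr → base 477,000 kr
  477,000 kr × 13% = 62,010 kr

Regular income tax:
  88,000 kr × 15% = 13,200 kr
  305,000 kr × 21% = 64,050 kr
  → 77,250 kr
  Less jobs credit 60,000 kr → 17,250 kr

62,010 kr > 17,250 kr, so the parallel minimum levy is the binding amount.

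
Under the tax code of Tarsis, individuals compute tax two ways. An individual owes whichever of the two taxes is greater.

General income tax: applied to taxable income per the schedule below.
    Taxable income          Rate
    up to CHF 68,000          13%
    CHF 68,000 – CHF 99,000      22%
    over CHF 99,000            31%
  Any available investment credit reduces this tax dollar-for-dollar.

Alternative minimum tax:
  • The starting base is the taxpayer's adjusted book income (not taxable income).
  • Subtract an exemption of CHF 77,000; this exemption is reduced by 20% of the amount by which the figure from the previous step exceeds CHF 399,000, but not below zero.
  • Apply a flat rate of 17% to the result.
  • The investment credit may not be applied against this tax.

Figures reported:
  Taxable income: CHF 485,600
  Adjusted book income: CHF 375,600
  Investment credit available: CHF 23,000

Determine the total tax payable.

CHF 112,506

General income tax:
  CHF 68,000 × 13% = CHF 8,840
  CHF 31,000 × 22% = CHF 6,820
  CHF 386,600 × 31% = CHF 119,846
  → CHF 135,506
  Less investment credit CHF 23,000 → CHF 112,506

Alternative minimum tax:
  Base (adjusted book income): CHF 375,600
  Exemption: CHF 375,600 ≤ CHF 399,000, so full CHF 77,000 applies
  Base: CHF 375,600 − CHF 77,000 = CHF 298,600
  CHF 298,600 × 17% = CHF 50,762

CHF 112,506 > CHF 50,762, so the general income tax governs.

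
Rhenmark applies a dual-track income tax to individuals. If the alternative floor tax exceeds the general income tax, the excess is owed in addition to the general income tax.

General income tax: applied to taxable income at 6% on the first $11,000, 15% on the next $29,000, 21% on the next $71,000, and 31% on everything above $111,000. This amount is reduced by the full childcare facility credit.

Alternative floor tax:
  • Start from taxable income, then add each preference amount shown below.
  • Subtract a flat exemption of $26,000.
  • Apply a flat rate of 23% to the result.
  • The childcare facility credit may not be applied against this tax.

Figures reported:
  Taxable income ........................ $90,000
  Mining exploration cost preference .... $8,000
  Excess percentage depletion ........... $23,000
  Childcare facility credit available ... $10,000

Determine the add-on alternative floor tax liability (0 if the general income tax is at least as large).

Alternative floor tax:
  Adjusted income: $90,000 + $8,000 + $23,000 = $121,000
  Less exemption $26,000 → base $95,000
  $95,000 × 23% = $21,850

General income tax:
  $11,000 × 6% = $660
  $29,000 × 15% = $4,350
  $50,000 × 21% = $10,500
  → $15,510
  Less childcare facility credit $10,000 → $5,510

Excess of alternative floor tax over general income tax: $21,850 − $5,510 = $16,340.

$16,340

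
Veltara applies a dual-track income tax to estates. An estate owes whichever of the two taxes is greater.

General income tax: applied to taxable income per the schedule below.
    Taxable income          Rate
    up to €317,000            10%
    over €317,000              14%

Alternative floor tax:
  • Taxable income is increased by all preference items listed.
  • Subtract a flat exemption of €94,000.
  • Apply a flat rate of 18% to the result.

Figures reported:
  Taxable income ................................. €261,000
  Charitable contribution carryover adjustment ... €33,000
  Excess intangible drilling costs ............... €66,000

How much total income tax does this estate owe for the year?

€47,880

General income tax:
  €261,000 × 10% = €26,100

Alternative floor tax:
  Adjusted income: €261,000 + €33,000 + €66,000 = €360,000
  Less exemption €94,000 → base €266,000
  €266,000 × 18% = €47,880

€47,880 > €26,100, so the alternative floor tax is the binding amount.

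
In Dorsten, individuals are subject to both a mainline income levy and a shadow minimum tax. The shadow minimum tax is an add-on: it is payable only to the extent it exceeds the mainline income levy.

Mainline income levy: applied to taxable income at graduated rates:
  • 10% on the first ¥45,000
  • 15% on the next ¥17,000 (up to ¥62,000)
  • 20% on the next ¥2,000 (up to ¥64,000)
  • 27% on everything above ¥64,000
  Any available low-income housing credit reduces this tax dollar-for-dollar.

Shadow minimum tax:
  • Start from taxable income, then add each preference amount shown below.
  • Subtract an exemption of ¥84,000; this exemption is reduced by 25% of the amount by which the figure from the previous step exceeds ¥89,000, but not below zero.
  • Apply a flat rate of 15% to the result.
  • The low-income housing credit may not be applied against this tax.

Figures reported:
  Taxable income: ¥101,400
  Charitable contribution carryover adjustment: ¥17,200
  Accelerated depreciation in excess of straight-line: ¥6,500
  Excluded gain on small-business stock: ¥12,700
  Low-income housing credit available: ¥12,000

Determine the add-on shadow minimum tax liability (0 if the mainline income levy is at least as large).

¥4,352

Shadow minimum tax:
  Adjusted income: ¥101,400 + ¥17,200 + ¥6,500 + ¥12,700 = ¥137,800
  Exemption: ¥84,000 − 25% × (¥137,800 − ¥89,000) = ¥84,000 − ¥12,200 = ¥71,800
  Base: ¥137,800 − ¥71,800 = ¥66,000
  ¥66,000 × 15% = ¥9,900

Mainline income levy:
  ¥45,000 × 10% = ¥4,500
  ¥17,000 × 15% = ¥2,550
  ¥2,000 × 20% = ¥400
  ¥37,400 × 27% = ¥10,098
  → ¥17,548
  Less low-income housing credit ¥12,000 → ¥5,548

Excess of shadow minimum tax over mainline income levy: ¥9,900 − ¥5,548 = ¥4,352.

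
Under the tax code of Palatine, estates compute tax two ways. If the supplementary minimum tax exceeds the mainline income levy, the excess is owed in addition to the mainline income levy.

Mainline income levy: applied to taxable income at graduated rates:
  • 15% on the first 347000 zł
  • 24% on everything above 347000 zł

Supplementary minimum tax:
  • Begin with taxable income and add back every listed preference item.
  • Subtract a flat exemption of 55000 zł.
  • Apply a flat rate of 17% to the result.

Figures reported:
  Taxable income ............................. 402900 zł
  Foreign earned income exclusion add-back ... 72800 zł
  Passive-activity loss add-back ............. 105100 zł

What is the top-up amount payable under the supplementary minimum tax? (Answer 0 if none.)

Supplementary minimum tax:
  Adjusted income: 402900 zł + 72800 zł + 105100 zł = 580800 zł
  Less exemption 55000 zł → base 525800 zł
  525800 zł × 17% = 89386 zł

Mainline income levy:
  347000 zł × 15% = 52050 zł
  55900 zł × 24% = 13416 zł
  → 65466 zł

Excess of supplementary minimum tax over mainline income levy: 89386 zł − 65466 zł = 23920 zł.

23920 zł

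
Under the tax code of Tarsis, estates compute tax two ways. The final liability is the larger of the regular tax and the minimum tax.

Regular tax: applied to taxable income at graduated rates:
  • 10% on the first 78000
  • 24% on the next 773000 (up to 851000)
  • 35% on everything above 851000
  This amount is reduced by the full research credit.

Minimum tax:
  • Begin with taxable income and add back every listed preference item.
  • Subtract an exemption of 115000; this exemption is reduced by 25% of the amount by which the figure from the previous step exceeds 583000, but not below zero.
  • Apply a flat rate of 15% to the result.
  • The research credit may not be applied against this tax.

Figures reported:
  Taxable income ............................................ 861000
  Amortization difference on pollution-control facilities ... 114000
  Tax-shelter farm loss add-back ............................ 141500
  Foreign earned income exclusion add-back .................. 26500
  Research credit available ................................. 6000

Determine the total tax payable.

Regular tax:
  78000 × 10% = 7800
  773000 × 24% = 185520
  10000 × 35% = 3500
  → 196820
  Less research credit 6000 → 190820

Minimum tax:
  Adjusted income: 861000 + 114000 + 141500 + 26500 = 1143000
  Exemption: 25% × (1143000 − 583000) = 140000 ≥ 115000, so the exemption is fully phased out
  Base: 1143000 − 0 = 1143000
  1143000 × 15% = 171450

190820 > 171450, so the regular tax governs.

190820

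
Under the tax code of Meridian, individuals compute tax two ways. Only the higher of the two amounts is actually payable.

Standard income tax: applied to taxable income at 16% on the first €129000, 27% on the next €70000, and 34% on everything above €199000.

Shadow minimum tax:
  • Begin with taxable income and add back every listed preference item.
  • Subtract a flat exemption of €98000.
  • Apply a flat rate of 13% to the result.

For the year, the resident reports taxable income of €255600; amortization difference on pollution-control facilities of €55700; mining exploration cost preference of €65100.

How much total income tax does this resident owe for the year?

Standard income tax:
  €129000 × 16% = €20640
  €70000 × 27% = €18900
  €56600 × 34% = €19244
  → €58784

Shadow minimum tax:
  Adjusted income: €255600 + €55700 + €65100 = €376400
  Less exemption €98000 → base €278400
  €278400 × 13% = €36192

€58784 > €36192, so the standard income tax governs.

€58784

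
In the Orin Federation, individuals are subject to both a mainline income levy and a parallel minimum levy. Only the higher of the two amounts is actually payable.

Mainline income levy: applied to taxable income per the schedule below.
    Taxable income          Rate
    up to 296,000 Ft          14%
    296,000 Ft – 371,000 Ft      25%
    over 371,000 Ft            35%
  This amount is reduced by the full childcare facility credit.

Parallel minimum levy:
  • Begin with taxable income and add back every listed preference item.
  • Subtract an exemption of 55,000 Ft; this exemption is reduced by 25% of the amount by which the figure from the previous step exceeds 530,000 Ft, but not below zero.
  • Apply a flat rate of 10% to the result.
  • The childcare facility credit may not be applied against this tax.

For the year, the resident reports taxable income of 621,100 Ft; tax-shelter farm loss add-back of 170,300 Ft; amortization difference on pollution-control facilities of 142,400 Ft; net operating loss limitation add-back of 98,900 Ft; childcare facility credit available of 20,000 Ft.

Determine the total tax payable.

Parallel minimum levy:
  Adjusted income: 621,100 Ft + 170,300 Ft + 142,400 Ft + 98,900 Ft = 1,032,700 Ft
  Exemption: 25% × (1,032,700 Ft − 530,000 Ft) = 125,675 Ft ≥ 55,000 Ft, so the exemption is fully phased out
  Base: 1,032,700 Ft − 0 Ft = 1,032,700 Ft
  1,032,700 Ft × 10% = 103,270 Ft

Mainline income levy:
  296,000 Ft × 14% = 41,440 Ft
  75,000 Ft × 25% = 18,750 Ft
  250,100 Ft × 35% = 87,535 Ft
  → 147,725 Ft
  Less childcare facility credit 20,000 Ft → 127,725 Ft

127,725 Ft > 103,270 Ft, so the mainline income levy governs.

127,725 Ft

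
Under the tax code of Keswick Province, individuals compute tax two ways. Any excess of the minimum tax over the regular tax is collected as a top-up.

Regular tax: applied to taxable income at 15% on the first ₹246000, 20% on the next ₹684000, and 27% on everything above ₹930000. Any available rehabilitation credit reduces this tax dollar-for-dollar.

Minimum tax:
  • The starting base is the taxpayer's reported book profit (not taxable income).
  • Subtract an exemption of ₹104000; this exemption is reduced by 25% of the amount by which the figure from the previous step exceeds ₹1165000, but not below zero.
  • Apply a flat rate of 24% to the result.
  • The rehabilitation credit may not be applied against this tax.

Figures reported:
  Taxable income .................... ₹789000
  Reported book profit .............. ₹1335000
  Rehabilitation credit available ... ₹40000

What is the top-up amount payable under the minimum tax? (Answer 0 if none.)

₹200140

Regular tax:
  ₹246000 × 15% = ₹36900
  ₹543000 × 20% = ₹108600
  → ₹145500
  Less rehabilitation credit ₹40000 → ₹105500

Minimum tax:
  Base (reported book profit): ₹1335000
  Exemption: ₹104000 − 25% × (₹1335000 − ₹1165000) = ₹104000 − ₹42500 = ₹61500
  Base: ₹1335000 − ₹61500 = ₹1273500
  ₹1273500 × 24% = ₹305640

Excess of minimum tax over regular tax: ₹305640 − ₹105500 = ₹200140.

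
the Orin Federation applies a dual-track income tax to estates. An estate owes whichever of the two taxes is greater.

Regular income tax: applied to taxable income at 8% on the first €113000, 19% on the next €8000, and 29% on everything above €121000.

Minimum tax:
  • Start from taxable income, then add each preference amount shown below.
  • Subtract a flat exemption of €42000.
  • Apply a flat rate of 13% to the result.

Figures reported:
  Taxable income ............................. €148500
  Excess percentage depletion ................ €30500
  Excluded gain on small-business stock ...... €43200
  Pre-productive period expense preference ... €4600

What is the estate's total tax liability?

€24024

Minimum tax:
  Adjusted income: €148500 + €30500 + €43200 + €4600 = €226800
  Less exemption €42000 → base €184800
  €184800 × 13% = €24024

Regular income tax:
  €113000 × 8% = €9040
  €8000 × 19% = €1520
  €27500 × 29% = €7975
  → €18535

€24024 > €18535, so the minimum tax is the binding amount.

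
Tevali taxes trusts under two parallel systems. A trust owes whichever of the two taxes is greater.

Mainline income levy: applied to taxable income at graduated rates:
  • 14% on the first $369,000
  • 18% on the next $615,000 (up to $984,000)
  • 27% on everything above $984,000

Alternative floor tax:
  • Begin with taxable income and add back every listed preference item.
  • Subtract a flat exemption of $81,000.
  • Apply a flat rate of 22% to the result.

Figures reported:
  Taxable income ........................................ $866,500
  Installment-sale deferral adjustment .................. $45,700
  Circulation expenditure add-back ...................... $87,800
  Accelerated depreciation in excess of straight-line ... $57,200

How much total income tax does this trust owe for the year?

$214,764

Mainline income levy:
  $369,000 × 14% = $51,660
  $497,500 × 18% = $89,550
  → $141,210

Alternative floor tax:
  Adjusted income: $866,500 + $45,700 + $87,800 + $57,200 = $1,057,200
  Less exemption $81,000 → base $976,200
  $976,200 × 22% = $214,764

$214,764 > $141,210, so the alternative floor tax is the binding amount.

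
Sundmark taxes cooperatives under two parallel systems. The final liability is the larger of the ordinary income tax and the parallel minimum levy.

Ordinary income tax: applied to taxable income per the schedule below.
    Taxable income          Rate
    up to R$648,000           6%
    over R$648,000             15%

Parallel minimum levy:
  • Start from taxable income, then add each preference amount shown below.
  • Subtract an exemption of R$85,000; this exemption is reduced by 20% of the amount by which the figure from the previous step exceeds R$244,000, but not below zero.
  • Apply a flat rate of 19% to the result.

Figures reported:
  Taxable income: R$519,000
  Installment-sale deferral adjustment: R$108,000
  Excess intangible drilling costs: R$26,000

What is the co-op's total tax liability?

R$123,462

Ordinary income tax:
  R$519,000 × 6% = R$31,140

Parallel minimum levy:
  Adjusted income: R$519,000 + R$108,000 + R$26,000 = R$653,000
  Exemption: R$85,000 − 20% × (R$653,000 − R$244,000) = R$85,000 − R$81,800 = R$3,200
  Base: R$653,000 − R$3,200 = R$649,800
  R$649,800 × 19% = R$123,462

R$123,462 > R$31,140, so the parallel minimum levy is the binding amount.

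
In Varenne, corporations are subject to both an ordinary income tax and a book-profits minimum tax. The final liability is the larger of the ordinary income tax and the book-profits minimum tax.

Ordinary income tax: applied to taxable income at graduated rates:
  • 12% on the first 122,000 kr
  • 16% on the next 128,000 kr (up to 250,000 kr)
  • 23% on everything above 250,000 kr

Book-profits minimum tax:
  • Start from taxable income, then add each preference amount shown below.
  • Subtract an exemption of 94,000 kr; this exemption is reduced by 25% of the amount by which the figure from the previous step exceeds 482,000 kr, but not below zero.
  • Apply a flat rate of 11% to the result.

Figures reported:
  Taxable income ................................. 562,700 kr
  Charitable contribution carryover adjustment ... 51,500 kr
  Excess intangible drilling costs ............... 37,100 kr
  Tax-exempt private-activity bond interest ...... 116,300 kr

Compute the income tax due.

107,041 kr

Book-profits minimum tax:
  Adjusted income: 562,700 kr + 51,500 kr + 37,100 kr + 116,300 kr = 767,600 kr
  Exemption: 94,000 kr − 25% × (767,600 kr − 482,000 kr) = 94,000 kr − 71,400 kr = 22,600 kr
  Base: 767,600 kr − 22,600 kr = 745,000 kr
  745,000 kr × 11% = 81,950 kr

Ordinary income tax:
  122,000 kr × 12% = 14,640 kr
  128,000 kr × 16% = 20,480 kr
  312,700 kr × 23% = 71,921 kr
  → 107,041 kr

107,041 kr > 81,950 kr, so the ordinary income tax governs.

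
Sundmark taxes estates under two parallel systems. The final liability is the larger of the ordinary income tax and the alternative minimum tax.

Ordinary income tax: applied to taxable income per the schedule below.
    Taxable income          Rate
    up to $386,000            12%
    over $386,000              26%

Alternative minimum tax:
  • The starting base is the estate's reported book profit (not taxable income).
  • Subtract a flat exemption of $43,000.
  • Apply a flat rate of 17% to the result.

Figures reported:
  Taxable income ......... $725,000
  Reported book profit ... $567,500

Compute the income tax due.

$134,460

Ordinary income tax:
  $386,000 × 12% = $46,320
  $339,000 × 26% = $88,140
  → $134,460

Alternative minimum tax:
  Base (reported book profit): $567,500
  Less exemption $43,000 → base $524,500
  $524,500 × 17% = $89,165

$134,460 > $89,165, so the ordinary income tax governs.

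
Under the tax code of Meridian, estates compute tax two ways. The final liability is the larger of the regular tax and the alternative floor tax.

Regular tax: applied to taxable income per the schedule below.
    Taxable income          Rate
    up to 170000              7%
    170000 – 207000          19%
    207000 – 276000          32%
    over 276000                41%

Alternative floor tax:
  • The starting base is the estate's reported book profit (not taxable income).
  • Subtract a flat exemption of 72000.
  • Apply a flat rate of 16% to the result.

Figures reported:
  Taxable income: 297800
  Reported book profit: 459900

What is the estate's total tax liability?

62064

Regular tax:
  170000 × 7% = 11900
  37000 × 19% = 7030
  69000 × 32% = 22080
  21800 × 41% = 8938
  → 49948

Alternative floor tax:
  Base (reported book profit): 459900
  Less exemption 72000 → base 387900
  387900 × 16% = 62064

62064 > 49948, so the alternative floor tax is the binding amount.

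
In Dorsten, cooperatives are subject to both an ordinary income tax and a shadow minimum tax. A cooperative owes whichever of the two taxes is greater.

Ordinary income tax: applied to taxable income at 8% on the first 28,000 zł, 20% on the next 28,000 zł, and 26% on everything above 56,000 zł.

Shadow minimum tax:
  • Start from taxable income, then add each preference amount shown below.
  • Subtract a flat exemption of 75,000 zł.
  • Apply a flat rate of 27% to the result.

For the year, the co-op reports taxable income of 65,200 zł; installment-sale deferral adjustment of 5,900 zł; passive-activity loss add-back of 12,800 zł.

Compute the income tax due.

10,232 zł

Ordinary income tax:
  28,000 zł × 8% = 2,240 zł
  28,000 zł × 20% = 5,600 zł
  9,200 zł × 26% = 2,392 zł
  → 10,232 zł

Shadow minimum tax:
  Adjusted income: 65,200 zł + 5,900 zł + 12,800 zł = 83,900 zł
  Less exemption 75,000 zł → base 8,900 zł
  8,900 zł × 27% = 2,403 zł

10,232 zł > 2,403 zł, so the ordinary income tax governs.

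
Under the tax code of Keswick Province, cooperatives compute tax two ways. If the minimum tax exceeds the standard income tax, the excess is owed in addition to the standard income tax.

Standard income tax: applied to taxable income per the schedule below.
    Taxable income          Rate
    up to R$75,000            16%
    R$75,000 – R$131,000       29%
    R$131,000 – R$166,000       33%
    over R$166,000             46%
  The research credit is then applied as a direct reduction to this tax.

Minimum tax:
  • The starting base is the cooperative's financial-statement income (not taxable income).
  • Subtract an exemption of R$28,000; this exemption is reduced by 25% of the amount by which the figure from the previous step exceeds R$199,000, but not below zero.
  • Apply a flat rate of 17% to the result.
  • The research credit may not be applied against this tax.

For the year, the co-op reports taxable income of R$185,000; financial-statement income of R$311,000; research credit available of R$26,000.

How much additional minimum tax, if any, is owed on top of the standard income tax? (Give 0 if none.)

R$30,340

Standard income tax:
  R$75,000 × 16% = R$12,000
  R$56,000 × 29% = R$16,240
  R$35,000 × 33% = R$11,550
  R$19,000 × 46% = R$8,740
  → R$48,530
  Less research credit R$26,000 → R$22,530

Minimum tax:
  Base (financial-statement income): R$311,000
  Exemption: 25% × (R$311,000 − R$199,000) = R$28,000 ≥ R$28,000, so the exemption is fully phased out
  Base: R$311,000 − R$0 = R$311,000
  R$311,000 × 17% = R$52,870

Excess of minimum tax over standard income tax: R$52,870 − R$22,530 = R$30,340.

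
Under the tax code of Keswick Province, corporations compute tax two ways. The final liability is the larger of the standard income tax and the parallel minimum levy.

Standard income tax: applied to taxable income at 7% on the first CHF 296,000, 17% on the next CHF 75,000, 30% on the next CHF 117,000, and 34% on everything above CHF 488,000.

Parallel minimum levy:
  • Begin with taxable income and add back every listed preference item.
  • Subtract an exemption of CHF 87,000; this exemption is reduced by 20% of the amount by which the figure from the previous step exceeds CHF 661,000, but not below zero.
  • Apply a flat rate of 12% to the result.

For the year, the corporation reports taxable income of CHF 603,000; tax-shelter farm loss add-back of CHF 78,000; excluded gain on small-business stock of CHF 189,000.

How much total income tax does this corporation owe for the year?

Parallel minimum levy:
  Adjusted income: CHF 603,000 + CHF 78,000 + CHF 189,000 = CHF 870,000
  Exemption: CHF 87,000 − 20% × (CHF 870,000 − CHF 661,000) = CHF 87,000 − CHF 41,800 = CHF 45,200
  Base: CHF 870,000 − CHF 45,200 = CHF 824,800
  CHF 824,800 × 12% = CHF 98,976

Standard income tax:
  CHF 296,000 × 7% = CHF 20,720
  CHF 75,000 × 17% = CHF 12,750
  CHF 117,000 × 30% = CHF 35,100
  CHF 115,000 × 34% = CHF 39,100
  → CHF 107,670

CHF 107,670 > CHF 98,976, so the standard income tax governs.

CHF 107,670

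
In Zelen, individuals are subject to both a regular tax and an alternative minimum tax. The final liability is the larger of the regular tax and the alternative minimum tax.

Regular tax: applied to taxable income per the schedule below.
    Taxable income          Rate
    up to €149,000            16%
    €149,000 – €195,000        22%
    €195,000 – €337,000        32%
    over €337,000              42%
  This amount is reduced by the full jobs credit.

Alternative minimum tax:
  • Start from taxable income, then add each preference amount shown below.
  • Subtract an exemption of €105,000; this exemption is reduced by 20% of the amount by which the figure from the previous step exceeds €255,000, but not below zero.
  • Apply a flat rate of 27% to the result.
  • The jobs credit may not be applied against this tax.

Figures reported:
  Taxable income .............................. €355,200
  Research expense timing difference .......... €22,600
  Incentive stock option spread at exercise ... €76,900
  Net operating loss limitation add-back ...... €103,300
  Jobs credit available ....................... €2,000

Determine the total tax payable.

Alternative minimum tax:
  Adjusted income: €355,200 + €22,600 + €76,900 + €103,300 = €558,000
  Exemption: €105,000 − 20% × (€558,000 − €255,000) = €105,000 − €60,600 = €44,400
  Base: €558,000 − €44,400 = €513,600
  €513,600 × 27% = €138,672

Regular tax:
  €149,000 × 16% = €23,840
  €46,000 × 22% = €10,120
  €142,000 × 32% = €45,440
  €18,200 × 42% = €7,644
  → €87,044
  Less jobs credit €2,000 → €85,044

€138,672 > €85,044, so the alternative minimum tax is the binding amount.

€138,672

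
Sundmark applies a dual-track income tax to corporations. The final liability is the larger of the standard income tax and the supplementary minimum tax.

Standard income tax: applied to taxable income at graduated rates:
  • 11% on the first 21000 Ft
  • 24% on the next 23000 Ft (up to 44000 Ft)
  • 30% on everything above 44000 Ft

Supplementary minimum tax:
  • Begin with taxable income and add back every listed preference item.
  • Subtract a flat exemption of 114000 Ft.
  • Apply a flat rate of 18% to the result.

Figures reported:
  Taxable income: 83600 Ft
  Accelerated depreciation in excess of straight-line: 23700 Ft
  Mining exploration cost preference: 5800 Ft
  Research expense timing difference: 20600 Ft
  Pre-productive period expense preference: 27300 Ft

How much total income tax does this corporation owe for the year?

19710 Ft

Standard income tax:
  21000 Ft × 11% = 2310 Ft
  23000 Ft × 24% = 5520 Ft
  39600 Ft × 30% = 11880 Ft
  → 19710 Ft

Supplementary minimum tax:
  Adjusted income: 83600 Ft + 23700 Ft + 5800 Ft + 20600 Ft + 27300 Ft = 161000 Ft
  Less exemption 114000 Ft → base 47000 Ft
  47000 Ft × 18% = 8460 Ft

19710 Ft > 8460 Ft, so the standard income tax governs.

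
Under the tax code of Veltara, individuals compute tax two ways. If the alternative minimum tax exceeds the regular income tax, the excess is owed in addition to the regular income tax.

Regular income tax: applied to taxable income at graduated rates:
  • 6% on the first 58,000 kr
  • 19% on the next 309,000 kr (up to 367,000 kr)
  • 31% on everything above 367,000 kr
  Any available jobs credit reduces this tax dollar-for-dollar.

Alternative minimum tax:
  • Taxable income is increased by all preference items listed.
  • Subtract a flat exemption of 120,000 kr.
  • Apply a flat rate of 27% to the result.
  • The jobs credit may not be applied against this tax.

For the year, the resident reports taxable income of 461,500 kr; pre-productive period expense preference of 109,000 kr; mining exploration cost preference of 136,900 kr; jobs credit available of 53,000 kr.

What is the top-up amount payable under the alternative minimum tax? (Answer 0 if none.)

120,113 kr

Regular income tax:
  58,000 kr × 6% = 3,480 kr
  309,000 kr × 19% = 58,710 kr
  94,500 kr × 31% = 29,295 kr
  → 91,485 kr
  Less jobs credit 53,000 kr → 38,485 kr

Alternative minimum tax:
  Adjusted income: 461,500 kr + 109,000 kr + 136,900 kr = 707,400 kr
  Less exemption 120,000 kr → base 587,400 kr
  587,400 kr × 27% = 158,598 kr

Excess of alternative minimum tax over regular income tax: 158,598 kr − 38,485 kr = 120,113 kr.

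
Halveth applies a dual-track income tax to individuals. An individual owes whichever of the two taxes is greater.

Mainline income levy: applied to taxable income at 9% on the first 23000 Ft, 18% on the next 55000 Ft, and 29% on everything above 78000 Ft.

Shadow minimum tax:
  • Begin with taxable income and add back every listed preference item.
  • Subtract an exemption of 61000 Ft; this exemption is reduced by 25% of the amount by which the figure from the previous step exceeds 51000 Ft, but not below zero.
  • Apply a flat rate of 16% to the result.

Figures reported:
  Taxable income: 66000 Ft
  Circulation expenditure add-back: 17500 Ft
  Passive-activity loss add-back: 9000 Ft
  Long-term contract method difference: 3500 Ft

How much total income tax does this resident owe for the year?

9810 Ft

Shadow minimum tax:
  Adjusted income: 66000 Ft + 17500 Ft + 9000 Ft + 3500 Ft = 96000 Ft
  Exemption: 61000 Ft − 25% × (96000 Ft − 51000 Ft) = 61000 Ft − 11250 Ft = 49750 Ft
  Base: 96000 Ft − 49750 Ft = 46250 Ft
  46250 Ft × 16% = 7400 Ft

Mainline income levy:
  23000 Ft × 9% = 2070 Ft
  43000 Ft × 18% = 7740 Ft
  → 9810 Ft

9810 Ft > 7400 Ft, so the mainline income levy governs.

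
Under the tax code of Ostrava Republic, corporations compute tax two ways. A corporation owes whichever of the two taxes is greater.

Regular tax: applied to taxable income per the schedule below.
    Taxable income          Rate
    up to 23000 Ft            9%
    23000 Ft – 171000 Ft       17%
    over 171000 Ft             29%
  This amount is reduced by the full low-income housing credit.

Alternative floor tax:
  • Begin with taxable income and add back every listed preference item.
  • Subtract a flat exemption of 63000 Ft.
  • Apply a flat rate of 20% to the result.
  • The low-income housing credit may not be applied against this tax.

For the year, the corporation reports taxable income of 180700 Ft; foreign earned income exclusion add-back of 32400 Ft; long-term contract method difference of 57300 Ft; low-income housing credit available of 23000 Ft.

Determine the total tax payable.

41480 Ft

Regular tax:
  23000 Ft × 9% = 2070 Ft
  148000 Ft × 17% = 25160 Ft
  9700 Ft × 29% = 2813 Ft
  → 30043 Ft
  Less low-income housing credit 23000 Ft → 7043 Ft

Alternative floor tax:
  Adjusted income: 180700 Ft + 32400 Ft + 57300 Ft = 270400 Ft
  Less exemption 63000 Ft → base 207400 Ft
  207400 Ft × 20% = 41480 Ft

41480 Ft > 7043 Ft, so the alternative floor tax is the binding amount.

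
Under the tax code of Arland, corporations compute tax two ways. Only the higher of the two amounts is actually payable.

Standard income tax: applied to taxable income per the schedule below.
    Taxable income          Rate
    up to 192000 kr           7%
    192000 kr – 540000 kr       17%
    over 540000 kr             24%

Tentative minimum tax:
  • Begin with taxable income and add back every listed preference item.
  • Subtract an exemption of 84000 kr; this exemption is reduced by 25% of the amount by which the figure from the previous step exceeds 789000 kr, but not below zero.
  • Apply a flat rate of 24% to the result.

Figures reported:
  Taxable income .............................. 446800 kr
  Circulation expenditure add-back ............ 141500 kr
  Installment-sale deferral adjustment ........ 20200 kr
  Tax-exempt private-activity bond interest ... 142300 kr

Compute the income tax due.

Tentative minimum tax:
  Adjusted income: 446800 kr + 141500 kr + 20200 kr + 142300 kr = 750800 kr
  Exemption: 750800 kr ≤ 789000 kr, so full 84000 kr applies
  Base: 750800 kr − 84000 kr = 666800 kr
  666800 kr × 24% = 160032 kr

Standard income tax:
  192000 kr × 7% = 13440 kr
  254800 kr × 17% = 43316 kr
  → 56756 kr

160032 kr > 56756 kr, so the tentative minimum tax is the binding amount.

160032 kr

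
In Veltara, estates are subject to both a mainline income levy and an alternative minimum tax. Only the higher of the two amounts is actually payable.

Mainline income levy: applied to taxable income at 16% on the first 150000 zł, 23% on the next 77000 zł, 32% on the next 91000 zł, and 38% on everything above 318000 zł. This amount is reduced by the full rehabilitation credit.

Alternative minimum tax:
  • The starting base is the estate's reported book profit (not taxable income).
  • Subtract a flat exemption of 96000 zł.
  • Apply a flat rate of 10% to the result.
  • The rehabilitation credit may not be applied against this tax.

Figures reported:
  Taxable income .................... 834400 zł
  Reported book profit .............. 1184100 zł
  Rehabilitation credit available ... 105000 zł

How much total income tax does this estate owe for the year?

162062 zł

Alternative minimum tax:
  Base (reported book profit): 1184100 zł
  Less exemption 96000 zł → base 1088100 zł
  1088100 zł × 10% = 108810 zł

Mainline income levy:
  150000 zł × 16% = 24000 zł
  77000 zł × 23% = 17710 zł
  91000 zł × 32% = 29120 zł
  516400 zł × 38% = 196232 zł
  → 267062 zł
  Less rehabilitation credit 105000 zł → 162062 zł

162062 zł > 108810 zł, so the mainline income levy governs.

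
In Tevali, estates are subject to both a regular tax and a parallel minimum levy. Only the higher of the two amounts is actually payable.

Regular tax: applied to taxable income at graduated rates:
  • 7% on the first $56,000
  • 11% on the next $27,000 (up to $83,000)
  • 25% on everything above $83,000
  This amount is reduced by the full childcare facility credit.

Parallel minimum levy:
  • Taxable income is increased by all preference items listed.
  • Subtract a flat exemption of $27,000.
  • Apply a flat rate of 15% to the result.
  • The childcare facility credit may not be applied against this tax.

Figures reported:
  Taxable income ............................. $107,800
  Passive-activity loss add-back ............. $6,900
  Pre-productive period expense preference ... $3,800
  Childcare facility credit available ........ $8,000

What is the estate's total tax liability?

Regular tax:
  $56,000 × 7% = $3,920
  $27,000 × 11% = $2,970
  $24,800 × 25% = $6,200
  → $13,090
  Less childcare facility credit $8,000 → $5,090

Parallel minimum levy:
  Adjusted income: $107,800 + $6,900 + $3,800 = $118,500
  Less exemption $27,000 → base $91,500
  $91,500 × 15% = $13,725

$13,725 > $5,090, so the parallel minimum levy is the binding amount.

$13,725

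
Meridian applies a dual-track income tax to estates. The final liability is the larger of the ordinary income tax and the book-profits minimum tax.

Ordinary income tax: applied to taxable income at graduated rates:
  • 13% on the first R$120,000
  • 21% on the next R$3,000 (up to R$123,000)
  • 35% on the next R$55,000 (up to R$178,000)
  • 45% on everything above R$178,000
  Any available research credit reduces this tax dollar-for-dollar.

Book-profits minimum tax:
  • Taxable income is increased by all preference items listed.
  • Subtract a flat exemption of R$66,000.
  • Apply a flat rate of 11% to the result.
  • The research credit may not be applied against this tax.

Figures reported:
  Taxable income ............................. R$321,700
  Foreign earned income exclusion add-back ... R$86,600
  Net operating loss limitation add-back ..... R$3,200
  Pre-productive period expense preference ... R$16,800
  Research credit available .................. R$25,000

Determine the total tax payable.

Book-profits minimum tax:
  Adjusted income: R$321,700 + R$86,600 + R$3,200 + R$16,800 = R$428,300
  Less exemption R$66,000 → base R$362,300
  R$362,300 × 11% = R$39,853

Ordinary income tax:
  R$120,000 × 13% = R$15,600
  R$3,000 × 21% = R$630
  R$55,000 × 35% = R$19,250
  R$143,700 × 45% = R$64,665
  → R$100,145
  Less research credit R$25,000 → R$75,145

R$75,145 > R$39,853, so the ordinary income tax governs.

R$75,145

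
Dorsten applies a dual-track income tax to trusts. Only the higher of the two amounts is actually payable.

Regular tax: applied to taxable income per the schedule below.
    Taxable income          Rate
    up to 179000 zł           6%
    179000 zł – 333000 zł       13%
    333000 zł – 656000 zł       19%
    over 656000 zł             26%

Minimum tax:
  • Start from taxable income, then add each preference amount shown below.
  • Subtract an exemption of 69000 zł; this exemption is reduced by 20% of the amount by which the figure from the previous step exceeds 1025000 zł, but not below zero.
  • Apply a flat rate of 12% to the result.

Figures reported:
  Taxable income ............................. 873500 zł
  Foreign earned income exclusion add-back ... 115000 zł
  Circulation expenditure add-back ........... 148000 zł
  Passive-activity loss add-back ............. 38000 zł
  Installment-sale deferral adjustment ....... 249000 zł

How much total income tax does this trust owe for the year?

Minimum tax:
  Adjusted income: 873500 zł + 115000 zł + 148000 zł + 38000 zł + 249000 zł = 1423500 zł
  Exemption: 20% × (1423500 zł − 1025000 zł) = 79700 zł ≥ 69000 zł, so the exemption is fully phased out
  Base: 1423500 zł − 0 zł = 1423500 zł
  1423500 zł × 12% = 170820 zł

Regular tax:
  179000 zł × 6% = 10740 zł
  154000 zł × 13% = 20020 zł
  323000 zł × 19% = 61370 zł
  217500 zł × 26% = 56550 zł
  → 148680 zł

170820 zł > 148680 zł, so the minimum tax is the binding amount.

170820 zł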